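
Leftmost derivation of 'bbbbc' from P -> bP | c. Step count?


Derivation: P => bP => bbP => bbbP => bbbbP => bbbbc
Steps: 5


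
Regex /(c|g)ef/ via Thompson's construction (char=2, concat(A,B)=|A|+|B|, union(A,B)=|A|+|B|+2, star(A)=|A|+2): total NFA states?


Syntax tree has 4 char leaf(s), 1 union(s), 0 star(s)
chars contribute 4×2 = 8; each union adds +2; each star adds +2
Total: 8 + 2 + 0 = 10 states


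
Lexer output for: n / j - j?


Scan left to right, longest-match per lexeme
Tokens: ID(n), OP(/), ID(j), OP(-), ID(j)


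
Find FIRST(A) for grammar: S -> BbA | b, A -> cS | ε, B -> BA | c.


Per alternative of A: FIRST(cS) = {c}; FIRST(ε) = {ε}
FIRST(A) = {c, ε}


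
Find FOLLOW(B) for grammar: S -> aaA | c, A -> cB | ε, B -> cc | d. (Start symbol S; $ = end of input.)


$ ∈ FOLLOW(S). For each A -> αBβ: add FIRST(β)\{ε} to FOLLOW(B); if β nullable, add FOLLOW(A).
FOLLOW(B) = {$}


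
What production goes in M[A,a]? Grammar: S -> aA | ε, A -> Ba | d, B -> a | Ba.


For [A, a]: 'a' ∈ FIRST(Ba)
Entry: A -> Ba


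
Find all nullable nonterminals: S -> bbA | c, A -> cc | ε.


A nonterminal is nullable iff some alternative derives ε (directly, or every symbol in it is nullable)
Nullable: {A}


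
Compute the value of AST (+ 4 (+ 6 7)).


Evaluate inner: (+ 6 7) = 13
Evaluate root: (+ 4 13) = 17
Result: 17


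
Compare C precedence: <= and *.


'*' is multiplicative (level 10); '<=' is relational (level 7)
Higher level binds tighter
'*' has higher precedence than '<='


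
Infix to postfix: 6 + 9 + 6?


Left to right (same or higher precedence on left)
Postfix: 6 9 + 6 +


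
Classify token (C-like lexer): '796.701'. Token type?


Pattern: digits with a decimal point
Type: FLOAT_LITERAL


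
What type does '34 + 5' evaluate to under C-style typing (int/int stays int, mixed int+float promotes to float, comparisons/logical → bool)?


Operand types: int + int
Rule: mixed int/float promotes to float; int/int stays int
Result type: int


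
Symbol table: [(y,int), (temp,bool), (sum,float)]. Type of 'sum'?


Lookup 'sum' → type float


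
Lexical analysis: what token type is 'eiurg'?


Pattern: letter/underscore followed by alphanumerics, not a keyword
Type: IDENTIFIER


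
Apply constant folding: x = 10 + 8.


10 + 8 = 18 at compile time
Optimized: x = 18


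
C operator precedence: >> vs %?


'%' is multiplicative (level 10); '>>' is shift (level 8)
Higher level binds tighter
'%' has higher precedence than '>>'


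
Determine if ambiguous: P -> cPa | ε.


balanced c^n…a^n: each string has a unique parse
Unambiguous


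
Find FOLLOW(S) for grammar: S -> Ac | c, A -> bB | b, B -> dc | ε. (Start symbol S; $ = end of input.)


$ ∈ FOLLOW(S). For each A -> αBβ: add FIRST(β)\{ε} to FOLLOW(B); if β nullable, add FOLLOW(A).
FOLLOW(S) = {$}


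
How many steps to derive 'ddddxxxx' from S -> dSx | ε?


Derivation: S => dSx => ddSxx => dddSxxx => ddddSxxxx => ddddxxxx
Steps: 5


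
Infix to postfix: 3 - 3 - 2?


Left to right (same or higher precedence on left)
Postfix: 3 3 - 2 -


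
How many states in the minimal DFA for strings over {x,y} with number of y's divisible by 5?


Track (count of y) mod 5: states 0..4, accept at 0
Minimal DFA: 5 states


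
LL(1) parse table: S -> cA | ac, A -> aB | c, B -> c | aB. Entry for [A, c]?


For [A, c]: 'c' ∈ FIRST(c)
Entry: A -> c


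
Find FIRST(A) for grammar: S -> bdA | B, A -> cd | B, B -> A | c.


Per alternative of A: FIRST(cd) = {c}; FIRST(B) = {c}
FIRST(A) = {c}


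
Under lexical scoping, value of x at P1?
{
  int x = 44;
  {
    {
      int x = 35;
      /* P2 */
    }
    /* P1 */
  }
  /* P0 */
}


P1's block does not declare x; resolves to the enclosing declaration at depth 0
x = 44


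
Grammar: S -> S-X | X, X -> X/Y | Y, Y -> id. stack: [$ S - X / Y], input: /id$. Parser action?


handle 'X/Y' on top
Action: reduce (X -> X/Y)


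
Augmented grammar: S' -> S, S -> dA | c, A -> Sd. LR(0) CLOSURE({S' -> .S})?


Start: S' -> .S
For each item with dot before a nonterminal B, add B -> .γ for every B-production
Closure: [S' -> .S, S -> .dA, S -> .c]


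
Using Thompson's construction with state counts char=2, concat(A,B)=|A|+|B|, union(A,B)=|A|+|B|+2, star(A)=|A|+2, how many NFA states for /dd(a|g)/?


Syntax tree has 4 char leaf(s), 1 union(s), 0 star(s)
chars contribute 4×2 = 8; each union adds +2; each star adds +2
Total: 8 + 2 + 0 = 10 states


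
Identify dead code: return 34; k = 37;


statement follows a return and is unreachable
Dead: 'k = 37'


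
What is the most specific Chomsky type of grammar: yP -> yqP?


LHS has context (more than one symbol) and |LHS| ≤ |RHS|
Classification: Type 1 (Context-Sensitive)


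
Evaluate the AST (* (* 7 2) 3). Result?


Evaluate inner: (* 7 2) = 14
Evaluate root: (* 14 3) = 42
Result: 42


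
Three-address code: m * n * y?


Break into single-operator statements:
t1 = m * n
t2 = t1 * y


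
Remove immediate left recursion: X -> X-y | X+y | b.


Left-recursive alternatives: X-y, X+y; non-recursive: b
Introduce X': X -> bX', X' -> -yX' | +yX' | ε


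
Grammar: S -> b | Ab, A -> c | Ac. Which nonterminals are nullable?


A nonterminal is nullable iff some alternative derives ε (directly, or every symbol in it is nullable)
Nullable: {}


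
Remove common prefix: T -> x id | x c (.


Common prefix: 'x'
Factored: T -> x T', T' -> id | c (


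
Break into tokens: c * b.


Scan left to right, longest-match per lexeme
Tokens: ID(c), OP(*), ID(b)


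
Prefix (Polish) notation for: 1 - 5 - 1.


left-to-right (same/higher precedence on left): tree is (- (- 1 5) 1)
Prefix: - - 1 5 1


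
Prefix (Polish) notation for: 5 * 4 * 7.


left-to-right (same/higher precedence on left): tree is (* (* 5 4) 7)
Prefix: * * 5 4 7


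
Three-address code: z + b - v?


Break into single-operator statements:
t1 = z + b
t2 = t1 - v


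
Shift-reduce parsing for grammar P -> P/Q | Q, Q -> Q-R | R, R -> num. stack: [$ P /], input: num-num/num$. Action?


no handle ('P/' is not any RHS); shift 'num'
Action: shift


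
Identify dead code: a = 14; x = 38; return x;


a is assigned but never read
Dead: 'a = 14'


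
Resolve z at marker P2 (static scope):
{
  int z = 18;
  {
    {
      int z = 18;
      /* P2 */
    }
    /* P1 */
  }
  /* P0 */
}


z declared in the same block as P2
z = 18


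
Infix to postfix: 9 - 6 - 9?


Left to right (same or higher precedence on left)
Postfix: 9 6 - 9 -


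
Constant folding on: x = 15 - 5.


15 - 5 = 10 at compile time
Optimized: x = 10


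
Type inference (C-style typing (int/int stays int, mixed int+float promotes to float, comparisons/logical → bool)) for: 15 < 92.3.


Operand types: int < float
Rule: comparison yields bool
Result type: bool


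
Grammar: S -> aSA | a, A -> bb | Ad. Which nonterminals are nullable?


A nonterminal is nullable iff some alternative derives ε (directly, or every symbol in it is nullable)
Nullable: {}


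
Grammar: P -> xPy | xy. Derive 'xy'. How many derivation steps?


Derivation: P => xy
Steps: 1


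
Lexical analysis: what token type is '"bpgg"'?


Pattern: double-quoted sequence
Type: STRING_LITERAL


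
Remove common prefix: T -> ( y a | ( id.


Common prefix: '('
Factored: T -> ( T', T' -> y a | id


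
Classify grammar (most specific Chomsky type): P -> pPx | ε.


Single nonterminal LHS, but p^n x^n is not regular
Classification: Type 2 (Context-Free)


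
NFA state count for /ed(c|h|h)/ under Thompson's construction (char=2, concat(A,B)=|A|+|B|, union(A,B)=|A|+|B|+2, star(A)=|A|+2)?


Syntax tree has 5 char leaf(s), 2 union(s), 0 star(s)
chars contribute 5×2 = 10; each union adds +2; each star adds +2
Total: 10 + 4 + 0 = 14 states


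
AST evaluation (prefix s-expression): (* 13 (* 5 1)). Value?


Evaluate inner: (* 5 1) = 5
Evaluate root: (* 13 5) = 65
Result: 65


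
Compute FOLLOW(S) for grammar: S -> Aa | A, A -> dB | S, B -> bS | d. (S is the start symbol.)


$ ∈ FOLLOW(S). For each A -> αBβ: add FIRST(β)\{ε} to FOLLOW(B); if β nullable, add FOLLOW(A).
FOLLOW(S) = {$, a}


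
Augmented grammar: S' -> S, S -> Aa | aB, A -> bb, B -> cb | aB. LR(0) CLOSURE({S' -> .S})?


Start: S' -> .S
For each item with dot before a nonterminal B, add B -> .γ for every B-production
Closure: [S' -> .S, S -> .Aa, S -> .aB, A -> .bb]


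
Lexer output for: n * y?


Scan left to right, longest-match per lexeme
Tokens: ID(n), OP(*), ID(y)


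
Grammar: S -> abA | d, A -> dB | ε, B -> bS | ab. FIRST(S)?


Per alternative of S: FIRST(abA) = {a}; FIRST(d) = {d}
FIRST(S) = {a, d}


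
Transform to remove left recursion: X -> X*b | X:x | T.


Left-recursive alternatives: X*b, X:x; non-recursive: T
Introduce X': X -> TX', X' -> *bX' | :xX' | ε


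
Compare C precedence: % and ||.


'%' is multiplicative (level 10); '||' is logical OR (level 1)
Higher level binds tighter
'%' has higher precedence than '||'


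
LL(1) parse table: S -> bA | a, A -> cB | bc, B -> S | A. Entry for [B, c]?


For [B, c]: 'c' ∈ FIRST(A)
Entry: B -> A


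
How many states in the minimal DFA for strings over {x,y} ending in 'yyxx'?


Track the longest suffix of input matching a prefix of 'yyxx': 5 classes (prefixes of length 0..4)
Minimal DFA: 5 states


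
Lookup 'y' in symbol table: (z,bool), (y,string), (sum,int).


Lookup 'y' → type string


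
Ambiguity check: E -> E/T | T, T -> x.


precedence layered via separate nonterminal T: deterministic
Unambiguous


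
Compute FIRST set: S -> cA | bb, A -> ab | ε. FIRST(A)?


Per alternative of A: FIRST(ab) = {a}; FIRST(ε) = {ε}
FIRST(A) = {a, ε}


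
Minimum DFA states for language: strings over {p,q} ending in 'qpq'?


Track the longest suffix of input matching a prefix of 'qpq': 4 classes (prefixes of length 0..3)
Minimal DFA: 4 states


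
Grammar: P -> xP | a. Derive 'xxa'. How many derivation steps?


Derivation: P => xP => xxP => xxa
Steps: 3


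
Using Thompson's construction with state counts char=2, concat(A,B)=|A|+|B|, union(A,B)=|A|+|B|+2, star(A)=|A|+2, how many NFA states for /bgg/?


Syntax tree has 3 char leaf(s), 0 union(s), 0 star(s)
chars contribute 3×2 = 6; each union adds +2; each star adds +2
Total: 6 + 0 + 0 = 6 states


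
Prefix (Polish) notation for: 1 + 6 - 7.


left-to-right (same/higher precedence on left): tree is (- (+ 1 6) 7)
Prefix: - + 1 6 7


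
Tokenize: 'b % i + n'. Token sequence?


Scan left to right, longest-match per lexeme
Tokens: ID(b), OP(%), ID(i), OP(+), ID(n)


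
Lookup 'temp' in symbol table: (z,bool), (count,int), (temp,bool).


Lookup 'temp' → type bool


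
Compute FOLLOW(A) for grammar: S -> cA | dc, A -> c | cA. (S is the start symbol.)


$ ∈ FOLLOW(S). For each A -> αBβ: add FIRST(β)\{ε} to FOLLOW(B); if β nullable, add FOLLOW(A).
FOLLOW(A) = {$}


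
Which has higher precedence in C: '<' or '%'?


'%' is multiplicative (level 10); '<' is relational (level 7)
Higher level binds tighter
'%' has higher precedence than '<'


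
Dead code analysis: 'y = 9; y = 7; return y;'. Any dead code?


first assignment to y is overwritten before any read
Dead: 'y = 9'


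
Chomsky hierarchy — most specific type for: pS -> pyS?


LHS has context (more than one symbol) and |LHS| ≤ |RHS|
Classification: Type 1 (Context-Sensitive)


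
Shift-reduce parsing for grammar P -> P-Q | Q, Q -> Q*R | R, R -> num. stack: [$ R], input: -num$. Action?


'R' (not preceded by Q*) is the handle for Q -> R
Action: reduce (Q -> R)


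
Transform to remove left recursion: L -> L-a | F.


Left-recursive alternatives: L-a; non-recursive: F
Introduce L': L -> FL', L' -> -aL' | ε


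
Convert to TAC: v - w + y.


Break into single-operator statements:
t1 = v - w
t2 = t1 + y


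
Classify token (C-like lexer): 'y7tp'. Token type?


Pattern: letter/underscore followed by alphanumerics, not a keyword
Type: IDENTIFIER


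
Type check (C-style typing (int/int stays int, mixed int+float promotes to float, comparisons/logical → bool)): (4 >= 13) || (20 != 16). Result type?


Operand types: bool || bool
Rule: logical operators take bool operands and yield bool
Result type: bool


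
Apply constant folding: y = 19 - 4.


19 - 4 = 15 at compile time
Optimized: y = 15


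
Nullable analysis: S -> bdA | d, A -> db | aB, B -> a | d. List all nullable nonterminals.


A nonterminal is nullable iff some alternative derives ε (directly, or every symbol in it is nullable)
Nullable: {}


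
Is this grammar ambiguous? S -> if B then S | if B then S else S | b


dangling else: 'if B then if B then b else b' parses two ways
Ambiguous


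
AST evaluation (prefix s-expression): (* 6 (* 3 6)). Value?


Evaluate inner: (* 3 6) = 18
Evaluate root: (* 6 18) = 108
Result: 108


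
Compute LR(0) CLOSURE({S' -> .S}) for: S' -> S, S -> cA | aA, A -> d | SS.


Start: S' -> .S
For each item with dot before a nonterminal B, add B -> .γ for every B-production
Closure: [S' -> .S, S -> .cA, S -> .aA]


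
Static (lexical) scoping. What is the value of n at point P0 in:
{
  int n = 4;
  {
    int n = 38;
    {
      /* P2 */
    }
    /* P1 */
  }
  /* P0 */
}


n declared in the same block as P0
n = 4


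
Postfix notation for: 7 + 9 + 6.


Left to right (same or higher precedence on left)
Postfix: 7 9 + 6 +


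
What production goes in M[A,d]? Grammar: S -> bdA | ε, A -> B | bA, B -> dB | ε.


For [A, d]: 'd' ∈ FIRST(B)
Entry: A -> B


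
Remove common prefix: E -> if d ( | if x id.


Common prefix: 'if'
Factored: E -> if E', E' -> d ( | x id


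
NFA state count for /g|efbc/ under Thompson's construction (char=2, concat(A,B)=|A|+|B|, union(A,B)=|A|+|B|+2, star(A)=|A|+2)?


Syntax tree has 5 char leaf(s), 1 union(s), 0 star(s)
chars contribute 5×2 = 10; each union adds +2; each star adds +2
Total: 10 + 2 + 0 = 12 states


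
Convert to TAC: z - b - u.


Break into single-operator statements:
t1 = z - b
t2 = t1 - u


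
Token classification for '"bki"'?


Pattern: double-quoted sequence
Type: STRING_LITERAL


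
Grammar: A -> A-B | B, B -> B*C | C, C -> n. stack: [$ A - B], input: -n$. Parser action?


handle 'A-B' on top; lookahead ∈ FOLLOW(A) = {-, $}
Action: reduce (A -> A-B)


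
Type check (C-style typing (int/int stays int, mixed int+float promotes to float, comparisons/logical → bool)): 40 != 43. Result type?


Operand types: int != int
Rule: comparison yields bool
Result type: bool


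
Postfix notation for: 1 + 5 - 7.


Left to right (same or higher precedence on left)
Postfix: 1 5 + 7 -


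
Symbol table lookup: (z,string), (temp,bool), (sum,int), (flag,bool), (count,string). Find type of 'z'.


Lookup 'z' → type string


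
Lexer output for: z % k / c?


Scan left to right, longest-match per lexeme
Tokens: ID(z), OP(%), ID(k), OP(/), ID(c)


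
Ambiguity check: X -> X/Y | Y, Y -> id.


precedence layered via separate nonterminal Y: deterministic
Unambiguous


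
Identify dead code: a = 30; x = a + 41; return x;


a is read by x's definition; x is returned
No dead code


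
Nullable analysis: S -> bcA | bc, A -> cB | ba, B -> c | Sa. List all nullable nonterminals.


A nonterminal is nullable iff some alternative derives ε (directly, or every symbol in it is nullable)
Nullable: {}


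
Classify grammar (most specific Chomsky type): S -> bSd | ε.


Single nonterminal LHS, but b^n d^n is not regular
Classification: Type 2 (Context-Free)


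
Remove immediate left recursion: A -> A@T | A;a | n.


Left-recursive alternatives: A@T, A;a; non-recursive: n
Introduce A': A -> nA', A' -> @TA' | ;aA' | ε


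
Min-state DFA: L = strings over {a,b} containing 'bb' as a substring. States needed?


KMP-style automaton: 2 progress states + 1 absorbing accept = 3
Minimal DFA: 3 states


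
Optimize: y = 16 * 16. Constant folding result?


16 * 16 = 256 at compile time
Optimized: y = 256


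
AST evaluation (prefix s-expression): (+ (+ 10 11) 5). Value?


Evaluate inner: (+ 10 11) = 21
Evaluate root: (+ 21 5) = 26
Result: 26


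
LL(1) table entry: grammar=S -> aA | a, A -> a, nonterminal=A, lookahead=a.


For [A, a]: 'a' ∈ FIRST(a)
Entry: A -> a


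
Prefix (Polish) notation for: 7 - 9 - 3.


left-to-right (same/higher precedence on left): tree is (- (- 7 9) 3)
Prefix: - - 7 9 3


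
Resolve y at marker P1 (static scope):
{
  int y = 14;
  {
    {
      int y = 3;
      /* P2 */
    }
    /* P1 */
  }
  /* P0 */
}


P1's block does not declare y; resolves to the enclosing declaration at depth 0
y = 14


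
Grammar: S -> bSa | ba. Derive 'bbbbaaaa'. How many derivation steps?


Derivation: S => bSa => bbSaa => bbbSaaa => bbbbaaaa
Steps: 4


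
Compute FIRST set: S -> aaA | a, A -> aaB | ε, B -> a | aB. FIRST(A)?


Per alternative of A: FIRST(aaB) = {a}; FIRST(ε) = {ε}
FIRST(A) = {a, ε}


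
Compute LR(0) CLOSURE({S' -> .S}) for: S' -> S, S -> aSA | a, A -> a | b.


Start: S' -> .S
For each item with dot before a nonterminal B, add B -> .γ for every B-production
Closure: [S' -> .S, S -> .aSA, S -> .a]


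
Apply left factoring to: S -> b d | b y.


Common prefix: 'b'
Factored: S -> b S', S' -> d | y


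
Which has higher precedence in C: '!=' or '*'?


'*' is multiplicative (level 10); '!=' is equality (level 6)
Higher level binds tighter
'*' has higher precedence than '!='


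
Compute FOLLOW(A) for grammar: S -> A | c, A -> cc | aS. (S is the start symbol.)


$ ∈ FOLLOW(S). For each A -> αBβ: add FIRST(β)\{ε} to FOLLOW(B); if β nullable, add FOLLOW(A).
FOLLOW(A) = {$}


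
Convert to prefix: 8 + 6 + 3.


left-to-right (same/higher precedence on left): tree is (+ (+ 8 6) 3)
Prefix: + + 8 6 3


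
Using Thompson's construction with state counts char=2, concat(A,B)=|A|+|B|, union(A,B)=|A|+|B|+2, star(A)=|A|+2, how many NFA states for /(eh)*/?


Syntax tree has 2 char leaf(s), 0 union(s), 1 star(s)
chars contribute 2×2 = 4; each union adds +2; each star adds +2
Total: 4 + 0 + 2 = 6 states


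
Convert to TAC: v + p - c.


Break into single-operator statements:
t1 = v + p
t2 = t1 - c


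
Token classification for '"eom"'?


Pattern: double-quoted sequence
Type: STRING_LITERAL


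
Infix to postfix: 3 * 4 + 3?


Left to right (same or higher precedence on left)
Postfix: 3 4 * 3 +


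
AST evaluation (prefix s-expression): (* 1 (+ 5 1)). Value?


Evaluate inner: (+ 5 1) = 6
Evaluate root: (* 1 6) = 6
Result: 6


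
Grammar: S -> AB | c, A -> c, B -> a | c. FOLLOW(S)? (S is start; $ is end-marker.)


$ ∈ FOLLOW(S). For each A -> αBβ: add FIRST(β)\{ε} to FOLLOW(B); if β nullable, add FOLLOW(A).
FOLLOW(S) = {$}


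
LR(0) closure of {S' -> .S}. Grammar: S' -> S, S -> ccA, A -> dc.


Start: S' -> .S
For each item with dot before a nonterminal B, add B -> .γ for every B-production
Closure: [S' -> .S, S -> .ccA]


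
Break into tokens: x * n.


Scan left to right, longest-match per lexeme
Tokens: ID(x), OP(*), ID(n)


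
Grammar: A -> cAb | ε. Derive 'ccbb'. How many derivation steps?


Derivation: A => cAb => ccAbb => ccbb
Steps: 3


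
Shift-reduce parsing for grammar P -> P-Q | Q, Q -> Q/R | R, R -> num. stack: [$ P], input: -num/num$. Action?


shift '-' to continue P -> P-Q
Action: shift


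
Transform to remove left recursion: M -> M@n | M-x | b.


Left-recursive alternatives: M@n, M-x; non-recursive: b
Introduce M': M -> bM', M' -> @nM' | -xM' | ε


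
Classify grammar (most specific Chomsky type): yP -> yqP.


LHS has context (more than one symbol) and |LHS| ≤ |RHS|
Classification: Type 1 (Context-Sensitive)


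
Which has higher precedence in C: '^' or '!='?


'!=' is equality (level 6); '^' is bitwise XOR (level 4)
Higher level binds tighter
'!=' has higher precedence than '^'


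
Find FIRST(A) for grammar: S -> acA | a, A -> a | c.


Per alternative of A: FIRST(a) = {a}; FIRST(c) = {c}
FIRST(A) = {a, c}


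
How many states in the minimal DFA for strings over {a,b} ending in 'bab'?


Track the longest suffix of input matching a prefix of 'bab': 4 classes (prefixes of length 0..3)
Minimal DFA: 4 states


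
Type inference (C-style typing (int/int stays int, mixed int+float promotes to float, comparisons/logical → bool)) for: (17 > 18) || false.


Operand types: bool || bool
Rule: logical operators take bool operands and yield bool
Result type: bool


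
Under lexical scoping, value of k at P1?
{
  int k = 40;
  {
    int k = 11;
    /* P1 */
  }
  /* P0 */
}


k declared in the same block as P1
k = 11


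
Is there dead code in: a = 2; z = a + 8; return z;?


a is read by z's definition; z is returned
No dead code


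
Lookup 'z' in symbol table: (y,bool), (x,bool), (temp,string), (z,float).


Lookup 'z' → type float


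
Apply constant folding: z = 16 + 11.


16 + 11 = 27 at compile time
Optimized: z = 27


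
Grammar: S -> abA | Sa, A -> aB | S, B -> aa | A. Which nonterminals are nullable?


A nonterminal is nullable iff some alternative derives ε (directly, or every symbol in it is nullable)
Nullable: {}


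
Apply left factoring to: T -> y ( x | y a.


Common prefix: 'y'
Factored: T -> y T', T' -> ( x | a


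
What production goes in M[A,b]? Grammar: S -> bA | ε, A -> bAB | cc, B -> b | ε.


For [A, b]: 'b' ∈ FIRST(bAB)
Entry: A -> bAB


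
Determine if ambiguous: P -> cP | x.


right-linear, alternatives start with distinct terminals 'c' vs 'x': unique leftmost derivation
Unambiguous


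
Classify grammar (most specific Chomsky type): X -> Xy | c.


Left-linear: every RHS is a terminal or one nonterminal followed by a terminal
Classification: Type 3 (Regular)


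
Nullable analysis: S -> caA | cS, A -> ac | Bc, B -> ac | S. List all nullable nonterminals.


A nonterminal is nullable iff some alternative derives ε (directly, or every symbol in it is nullable)
Nullable: {}


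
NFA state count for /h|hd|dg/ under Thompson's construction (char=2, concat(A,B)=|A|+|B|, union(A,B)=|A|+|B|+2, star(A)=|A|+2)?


Syntax tree has 5 char leaf(s), 2 union(s), 0 star(s)
chars contribute 5×2 = 10; each union adds +2; each star adds +2
Total: 10 + 4 + 0 = 14 states


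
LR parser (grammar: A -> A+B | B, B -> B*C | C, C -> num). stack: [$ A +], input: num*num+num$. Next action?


no handle ('A+' is not any RHS); shift 'num'
Action: shift


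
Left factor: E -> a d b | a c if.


Common prefix: 'a'
Factored: E -> a E', E' -> d b | c if


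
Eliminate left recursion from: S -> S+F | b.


Left-recursive alternatives: S+F; non-recursive: b
Introduce S': S -> bS', S' -> +FS' | ε


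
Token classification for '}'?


Pattern: delimiter/punctuation
Type: PUNCTUATION


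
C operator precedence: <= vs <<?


'<<' is shift (level 8); '<=' is relational (level 7)
Higher level binds tighter
'<<' has higher precedence than '<='


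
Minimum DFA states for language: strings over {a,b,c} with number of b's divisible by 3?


Track (count of b) mod 3: states 0..2, accept at 0
Minimal DFA: 3 states


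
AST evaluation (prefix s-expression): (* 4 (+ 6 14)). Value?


Evaluate inner: (+ 6 14) = 20
Evaluate root: (* 4 20) = 80
Result: 80


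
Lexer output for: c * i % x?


Scan left to right, longest-match per lexeme
Tokens: ID(c), OP(*), ID(i), OP(%), ID(x)


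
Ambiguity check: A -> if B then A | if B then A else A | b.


dangling else: 'if B then if B then b else b' parses two ways
Ambiguous


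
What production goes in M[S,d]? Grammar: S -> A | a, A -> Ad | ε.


For [S, d]: 'd' ∈ FIRST(A)
Entry: S -> A


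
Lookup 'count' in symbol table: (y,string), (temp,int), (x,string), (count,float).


Lookup 'count' → type float


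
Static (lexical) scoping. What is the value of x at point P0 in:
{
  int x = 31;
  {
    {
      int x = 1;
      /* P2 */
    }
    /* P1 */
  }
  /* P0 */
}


x declared in the same block as P0
x = 31


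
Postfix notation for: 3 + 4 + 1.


Left to right (same or higher precedence on left)
Postfix: 3 4 + 1 +


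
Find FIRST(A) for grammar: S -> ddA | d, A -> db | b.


Per alternative of A: FIRST(db) = {d}; FIRST(b) = {b}
FIRST(A) = {b, d}


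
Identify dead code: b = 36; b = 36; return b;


first assignment to b is overwritten before any read
Dead: 'b = 36'


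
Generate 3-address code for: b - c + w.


Break into single-operator statements:
t1 = b - c
t2 = t1 + w


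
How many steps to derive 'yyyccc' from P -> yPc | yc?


Derivation: P => yPc => yyPcc => yyyccc
Steps: 3


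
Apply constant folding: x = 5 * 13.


5 * 13 = 65 at compile time
Optimized: x = 65


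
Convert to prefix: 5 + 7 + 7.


left-to-right (same/higher precedence on left): tree is (+ (+ 5 7) 7)
Prefix: + + 5 7 7


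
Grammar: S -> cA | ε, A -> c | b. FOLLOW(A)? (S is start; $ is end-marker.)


$ ∈ FOLLOW(S). For each A -> αBβ: add FIRST(β)\{ε} to FOLLOW(B); if β nullable, add FOLLOW(A).
FOLLOW(A) = {$}


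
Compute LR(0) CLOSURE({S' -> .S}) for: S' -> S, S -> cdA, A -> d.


Start: S' -> .S
For each item with dot before a nonterminal B, add B -> .γ for every B-production
Closure: [S' -> .S, S -> .cdA]


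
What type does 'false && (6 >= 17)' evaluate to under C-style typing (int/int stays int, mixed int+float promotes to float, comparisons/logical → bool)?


Operand types: bool && bool
Rule: logical operators take bool operands and yield bool
Result type: bool


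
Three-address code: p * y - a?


Break into single-operator statements:
t1 = p * y
t2 = t1 - a


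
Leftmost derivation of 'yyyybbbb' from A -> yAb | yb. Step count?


Derivation: A => yAb => yyAbb => yyyAbbb => yyyybbbb
Steps: 4


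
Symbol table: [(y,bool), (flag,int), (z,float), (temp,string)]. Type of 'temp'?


Lookup 'temp' → type string


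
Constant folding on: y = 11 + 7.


11 + 7 = 18 at compile time
Optimized: y = 18


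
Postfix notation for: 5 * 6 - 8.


Left to right (same or higher precedence on left)
Postfix: 5 6 * 8 -


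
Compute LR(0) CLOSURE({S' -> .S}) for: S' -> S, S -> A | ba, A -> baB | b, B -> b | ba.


Start: S' -> .S
For each item with dot before a nonterminal B, add B -> .γ for every B-production
Closure: [S' -> .S, S -> .A, S -> .ba, A -> .baB, A -> .b]


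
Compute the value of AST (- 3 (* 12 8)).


Evaluate inner: (* 12 8) = 96
Evaluate root: (- 3 96) = -93
Result: -93


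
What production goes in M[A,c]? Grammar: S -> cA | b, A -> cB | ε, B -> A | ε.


For [A, c]: 'c' ∈ FIRST(cB)
Entry: A -> cB


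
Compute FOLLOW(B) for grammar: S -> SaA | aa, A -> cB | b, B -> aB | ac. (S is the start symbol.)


$ ∈ FOLLOW(S). For each A -> αBβ: add FIRST(β)\{ε} to FOLLOW(B); if β nullable, add FOLLOW(A).
FOLLOW(B) = {$, a}


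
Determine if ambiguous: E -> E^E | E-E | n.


'n^n-n' has two parse trees (no precedence encoded between ^ and -)
Ambiguous


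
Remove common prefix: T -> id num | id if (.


Common prefix: 'id'
Factored: T -> id T', T' -> num | if (


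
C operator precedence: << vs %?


'%' is multiplicative (level 10); '<<' is shift (level 8)
Higher level binds tighter
'%' has higher precedence than '<<'


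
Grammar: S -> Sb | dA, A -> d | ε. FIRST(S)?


Per alternative of S: FIRST(Sb) = {d}; FIRST(dA) = {d}
FIRST(S) = {d}


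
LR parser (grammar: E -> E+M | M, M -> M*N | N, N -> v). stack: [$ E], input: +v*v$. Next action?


shift '+' to continue E -> E+M
Action: shift


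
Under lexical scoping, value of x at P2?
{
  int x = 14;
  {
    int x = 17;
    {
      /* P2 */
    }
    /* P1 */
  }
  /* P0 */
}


P2's block does not declare x; resolves to the enclosing declaration at depth 1
x = 17


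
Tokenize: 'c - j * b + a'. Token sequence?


Scan left to right, longest-match per lexeme
Tokens: ID(c), OP(-), ID(j), OP(*), ID(b), OP(+), ID(a)


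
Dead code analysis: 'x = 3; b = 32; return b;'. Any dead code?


x is assigned but never read
Dead: 'x = 3'


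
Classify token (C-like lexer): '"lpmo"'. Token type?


Pattern: double-quoted sequence
Type: STRING_LITERAL


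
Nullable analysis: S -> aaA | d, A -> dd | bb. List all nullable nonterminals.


A nonterminal is nullable iff some alternative derives ε (directly, or every symbol in it is nullable)
Nullable: {}


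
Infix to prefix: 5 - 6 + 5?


left-to-right (same/higher precedence on left): tree is (+ (- 5 6) 5)
Prefix: + - 5 6 5


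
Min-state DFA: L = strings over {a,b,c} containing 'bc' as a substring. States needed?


KMP-style automaton: 2 progress states + 1 absorbing accept = 3
Minimal DFA: 3 states


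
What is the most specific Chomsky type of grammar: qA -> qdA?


LHS has context (more than one symbol) and |LHS| ≤ |RHS|
Classification: Type 1 (Context-Sensitive)


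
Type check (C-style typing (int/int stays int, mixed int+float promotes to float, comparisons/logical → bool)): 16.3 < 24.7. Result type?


Operand types: float < float
Rule: comparison yields bool
Result type: bool


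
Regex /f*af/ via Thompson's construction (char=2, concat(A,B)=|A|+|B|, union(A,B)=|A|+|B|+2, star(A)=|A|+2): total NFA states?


Syntax tree has 3 char leaf(s), 0 union(s), 1 star(s)
chars contribute 3×2 = 6; each union adds +2; each star adds +2
Total: 6 + 0 + 2 = 8 states


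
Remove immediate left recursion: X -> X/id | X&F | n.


Left-recursive alternatives: X/id, X&F; non-recursive: n
Introduce X': X -> nX', X' -> /idX' | &FX' | ε


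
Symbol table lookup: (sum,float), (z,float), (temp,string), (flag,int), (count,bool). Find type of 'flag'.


Lookup 'flag' → type int


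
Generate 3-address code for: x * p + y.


Break into single-operator statements:
t1 = x * p
t2 = t1 + y


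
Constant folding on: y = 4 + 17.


4 + 17 = 21 at compile time
Optimized: y = 21


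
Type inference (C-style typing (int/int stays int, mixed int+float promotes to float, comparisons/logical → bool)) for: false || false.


Operand types: bool || bool
Rule: logical operators take bool operands and yield bool
Result type: bool


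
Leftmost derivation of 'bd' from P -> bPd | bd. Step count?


Derivation: P => bd
Steps: 1


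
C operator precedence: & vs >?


'>' is relational (level 7); '&' is bitwise AND (level 5)
Higher level binds tighter
'>' has higher precedence than '&'


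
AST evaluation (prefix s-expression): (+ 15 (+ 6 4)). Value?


Evaluate inner: (+ 6 4) = 10
Evaluate root: (+ 15 10) = 25
Result: 25


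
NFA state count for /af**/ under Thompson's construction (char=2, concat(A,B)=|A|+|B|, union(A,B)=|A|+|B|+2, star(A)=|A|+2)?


Syntax tree has 2 char leaf(s), 0 union(s), 2 star(s)
chars contribute 2×2 = 4; each union adds +2; each star adds +2
Total: 4 + 0 + 4 = 8 states


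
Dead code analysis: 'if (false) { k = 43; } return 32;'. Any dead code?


condition is constant false, so the whole block is unreachable
Dead: 'if (false) { k = 43; }'


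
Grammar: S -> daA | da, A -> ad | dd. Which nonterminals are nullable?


A nonterminal is nullable iff some alternative derives ε (directly, or every symbol in it is nullable)
Nullable: {}


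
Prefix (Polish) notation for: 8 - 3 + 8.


left-to-right (same/higher precedence on left): tree is (+ (- 8 3) 8)
Prefix: + - 8 3 8


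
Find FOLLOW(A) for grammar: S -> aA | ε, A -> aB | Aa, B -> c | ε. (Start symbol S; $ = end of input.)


$ ∈ FOLLOW(S). For each A -> αBβ: add FIRST(β)\{ε} to FOLLOW(B); if β nullable, add FOLLOW(A).
FOLLOW(A) = {$, a}


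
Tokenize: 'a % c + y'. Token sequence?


Scan left to right, longest-match per lexeme
Tokens: ID(a), OP(%), ID(c), OP(+), ID(y)


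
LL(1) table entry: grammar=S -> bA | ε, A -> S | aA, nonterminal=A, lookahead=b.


For [A, b]: 'b' ∈ FIRST(S)
Entry: A -> S


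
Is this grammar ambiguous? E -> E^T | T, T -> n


precedence layered via separate nonterminal T: deterministic
Unambiguous


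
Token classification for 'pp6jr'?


Pattern: letter/underscore followed by alphanumerics, not a keyword
Type: IDENTIFIER


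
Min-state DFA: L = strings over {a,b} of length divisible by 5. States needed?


Track length mod 5: states 0..4, accept at 0
Minimal DFA: 5 states


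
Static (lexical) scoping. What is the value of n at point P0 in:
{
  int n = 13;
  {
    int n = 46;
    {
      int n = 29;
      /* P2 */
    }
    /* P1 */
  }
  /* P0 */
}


n declared in the same block as P0
n = 13


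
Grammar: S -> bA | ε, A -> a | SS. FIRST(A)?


Per alternative of A: FIRST(a) = {a}; FIRST(SS) = {b, ε}
FIRST(A) = {a, b, ε}


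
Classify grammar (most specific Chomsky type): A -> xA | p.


Right-linear: every RHS is a terminal or a terminal followed by one nonterminal
Classification: Type 3 (Regular)


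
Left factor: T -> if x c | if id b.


Common prefix: 'if'
Factored: T -> if T', T' -> x c | id b


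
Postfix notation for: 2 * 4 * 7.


Left to right (same or higher precedence on left)
Postfix: 2 4 * 7 *


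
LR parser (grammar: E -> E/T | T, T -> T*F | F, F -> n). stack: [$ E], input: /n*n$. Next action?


shift '/' to continue E -> E/T
Action: shift


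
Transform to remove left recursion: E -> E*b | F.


Left-recursive alternatives: E*b; non-recursive: F
Introduce E': E -> FE', E' -> *bE' | ε


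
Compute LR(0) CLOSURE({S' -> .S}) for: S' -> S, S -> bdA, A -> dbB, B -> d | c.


Start: S' -> .S
For each item with dot before a nonterminal B, add B -> .γ for every B-production
Closure: [S' -> .S, S -> .bdA]


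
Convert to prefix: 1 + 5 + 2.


left-to-right (same/higher precedence on left): tree is (+ (+ 1 5) 2)
Prefix: + + 1 5 2


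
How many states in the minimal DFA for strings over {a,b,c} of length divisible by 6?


Track length mod 6: states 0..5, accept at 0
Minimal DFA: 6 states


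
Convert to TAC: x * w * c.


Break into single-operator statements:
t1 = x * w
t2 = t1 * c


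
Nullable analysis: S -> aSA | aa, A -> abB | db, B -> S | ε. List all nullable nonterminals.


A nonterminal is nullable iff some alternative derives ε (directly, or every symbol in it is nullable)
Nullable: {B}


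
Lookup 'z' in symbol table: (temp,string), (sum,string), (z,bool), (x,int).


Lookup 'z' → type bool


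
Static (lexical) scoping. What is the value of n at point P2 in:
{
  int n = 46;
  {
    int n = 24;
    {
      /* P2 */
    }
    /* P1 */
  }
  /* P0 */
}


P2's block does not declare n; resolves to the enclosing declaration at depth 1
n = 24


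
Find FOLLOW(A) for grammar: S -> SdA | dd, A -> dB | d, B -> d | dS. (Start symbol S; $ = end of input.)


$ ∈ FOLLOW(S). For each A -> αBβ: add FIRST(β)\{ε} to FOLLOW(B); if β nullable, add FOLLOW(A).
FOLLOW(A) = {$, d}


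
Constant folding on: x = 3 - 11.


3 - 11 = -8 at compile time
Optimized: x = -8


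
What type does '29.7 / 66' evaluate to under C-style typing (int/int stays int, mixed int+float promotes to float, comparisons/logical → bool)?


Operand types: float / int
Rule: mixed int/float promotes to float; int/int stays int
Result type: float


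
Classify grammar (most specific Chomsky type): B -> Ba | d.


Left-linear: every RHS is a terminal or one nonterminal followed by a terminal
Classification: Type 3 (Regular)


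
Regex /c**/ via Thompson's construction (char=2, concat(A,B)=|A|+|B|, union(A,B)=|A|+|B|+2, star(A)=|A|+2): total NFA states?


Syntax tree has 1 char leaf(s), 0 union(s), 2 star(s)
chars contribute 1×2 = 2; each union adds +2; each star adds +2
Total: 2 + 0 + 4 = 6 states


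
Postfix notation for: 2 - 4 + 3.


Left to right (same or higher precedence on left)
Postfix: 2 4 - 3 +


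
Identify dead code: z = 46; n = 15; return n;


z is assigned but never read
Dead: 'z = 46'


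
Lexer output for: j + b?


Scan left to right, longest-match per lexeme
Tokens: ID(j), OP(+), ID(b)


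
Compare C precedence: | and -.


'-' is additive (level 9); '|' is bitwise OR (level 3)
Higher level binds tighter
'-' has higher precedence than '|'


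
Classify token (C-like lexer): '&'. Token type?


Pattern: operator symbol
Type: OPERATOR


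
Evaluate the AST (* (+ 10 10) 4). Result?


Evaluate inner: (+ 10 10) = 20
Evaluate root: (* 20 4) = 80
Result: 80


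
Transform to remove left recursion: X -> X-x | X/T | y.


Left-recursive alternatives: X-x, X/T; non-recursive: y
Introduce X': X -> yX', X' -> -xX' | /TX' | ε


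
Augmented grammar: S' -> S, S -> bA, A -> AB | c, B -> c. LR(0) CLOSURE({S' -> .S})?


Start: S' -> .S
For each item with dot before a nonterminal B, add B -> .γ for every B-production
Closure: [S' -> .S, S -> .bA]


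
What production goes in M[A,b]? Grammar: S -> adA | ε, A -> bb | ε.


For [A, b]: 'b' ∈ FIRST(bb)
Entry: A -> bb


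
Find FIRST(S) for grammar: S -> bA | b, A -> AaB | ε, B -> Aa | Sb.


Per alternative of S: FIRST(bA) = {b}; FIRST(b) = {b}
FIRST(S) = {b}


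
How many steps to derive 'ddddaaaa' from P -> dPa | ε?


Derivation: P => dPa => ddPaa => dddPaaa => ddddPaaaa => ddddaaaa
Steps: 5


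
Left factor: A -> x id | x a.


Common prefix: 'x'
Factored: A -> x A', A' -> id | a


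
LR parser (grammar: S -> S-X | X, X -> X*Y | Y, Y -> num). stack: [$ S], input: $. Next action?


start symbol S on stack, input exhausted
Action: accept


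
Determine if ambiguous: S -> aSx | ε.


balanced a^n…x^n: each string has a unique parse
Unambiguous


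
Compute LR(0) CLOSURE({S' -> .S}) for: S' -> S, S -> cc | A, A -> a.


Start: S' -> .S
For each item with dot before a nonterminal B, add B -> .γ for every B-production
Closure: [S' -> .S, S -> .cc, S -> .A, A -> .a]


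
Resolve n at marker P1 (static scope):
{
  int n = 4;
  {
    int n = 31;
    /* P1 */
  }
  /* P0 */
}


n declared in the same block as P1
n = 31


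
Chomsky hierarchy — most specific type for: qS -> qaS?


LHS has context (more than one symbol) and |LHS| ≤ |RHS|
Classification: Type 1 (Context-Sensitive)


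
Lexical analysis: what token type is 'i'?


Pattern: letter/underscore followed by alphanumerics, not a keyword
Type: IDENTIFIER


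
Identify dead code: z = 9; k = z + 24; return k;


z is read by k's definition; k is returned
No dead code


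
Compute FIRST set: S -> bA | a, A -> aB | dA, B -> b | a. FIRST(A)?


Per alternative of A: FIRST(aB) = {a}; FIRST(dA) = {d}
FIRST(A) = {a, d}


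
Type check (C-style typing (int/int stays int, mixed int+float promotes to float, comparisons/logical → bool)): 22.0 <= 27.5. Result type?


Operand types: float <= float
Rule: comparison yields bool
Result type: bool


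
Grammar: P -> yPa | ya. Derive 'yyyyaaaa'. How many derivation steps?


Derivation: P => yPa => yyPaa => yyyPaaa => yyyyaaaa
Steps: 4
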